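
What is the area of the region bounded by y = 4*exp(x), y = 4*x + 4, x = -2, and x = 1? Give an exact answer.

On [-2, 1], (4*exp(x)) - (4*x + 4) = -4*x + 4*exp(x) - 4 is ≥ 0 throughout, so the area is a single integral of |-4*x + 4*exp(x) - 4|.
∫[-2,1] (-4*x + 4*exp(x) - 4) dx = -6 - 4*exp(-2) + 4*exp(1).

-6 - 4*exp(-2) + 4*exp(1)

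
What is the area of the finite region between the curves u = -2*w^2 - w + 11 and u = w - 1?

125/3

Both boundary curves give u as a function of w, so integrate with respect to w. Setting them equal: -2*w^2 - 2*w + 12 = 0, i.e. -2*(w - 2)*(w + 3) = 0, so they meet at w = -3, 2.
For w in [-3, 2], u = -2*w^2 - w + 11 is on the right; area = ∫[-3,2] (-2*w^2 - 2*w + 12) dw = 125/3.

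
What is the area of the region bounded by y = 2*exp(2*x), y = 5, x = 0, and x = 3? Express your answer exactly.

The difference (2*exp(2*x)) - (5) = 2*exp(2*x) - 5 changes sign at x = -log(2)/2 + log(5)/2 inside [0, 3], so split the integral there.
∫[0,-log(2)/2 + log(5)/2] (2*exp(2*x) - 5) dx = log(4*sqrt(10)/125) + 3/2; the area of that piece is -3/2 + log(25*sqrt(10)/8).
∫[-log(2)/2 + log(5)/2,3] (2*exp(2*x) - 5) dx = -35/2 - 5*log(2)/2 + 5*log(5)/2 + exp(6).
Total area = (-3/2 + log(25*sqrt(10)/8)) + (-35/2 - 5*log(2)/2 + 5*log(5)/2 + exp(6)) = -19 - 11*log(2)/2 + log(10)/2 + 9*log(5)/2 + exp(6).

-19 - 11*log(2)/2 + log(10)/2 + 9*log(5)/2 + exp(6)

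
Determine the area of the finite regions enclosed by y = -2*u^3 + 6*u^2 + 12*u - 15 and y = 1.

81

Set the curves equal: -2*u^3 + 6*u^2 + 12*u - 15 = 1, so -2*u^3 + 6*u^2 + 12*u - 16 = 0, which factors as -2*(u - 4)*(u - 1)*(u + 2) = 0. The curves meet at u = -2, 1, 4.
On [-2, 1], y = 1 is on top; that piece has area ∫[-2,1] (-(-2*u^3 + 6*u^2 + 12*u - 16)) du = 81/2.
On [1, 4], y = -2*u^3 + 6*u^2 + 12*u - 15 is on top; that piece has area ∫[1,4] (-2*u^3 + 6*u^2 + 12*u - 16) du = 81/2.
Total enclosed area = 81/2 + 81/2 = 81.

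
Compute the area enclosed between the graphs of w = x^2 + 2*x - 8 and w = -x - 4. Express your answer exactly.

125/6

Set the curves equal: x^2 + 2*x - 8 = -x - 4, so x^2 + 3*x - 4 = 0, which factors as (x - 1)*(x + 4) = 0. The curves meet at x = -4, 1.
On [-4, 1], w = -x - 4 is on top; that piece has area ∫[-4,1] (-(x^2 + 3*x - 4)) dx = 125/6.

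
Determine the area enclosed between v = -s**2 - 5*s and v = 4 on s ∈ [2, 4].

170/3

On [2, 4], (-s**2 - 5*s) - (4) = -s**2 - 5*s - 4 is ≤ 0 throughout, so the area is a single integral of |-s**2 - 5*s - 4|.
∫[2,4] (-s**2 - 5*s - 4) ds = -170/3; the area of that piece is 170/3.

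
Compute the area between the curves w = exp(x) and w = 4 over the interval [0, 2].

The difference (exp(x)) - (4) = exp(x) - 4 changes sign at x = log(4) inside [0, 2], so split the integral there.
∫[0,log(4)] (exp(x) - 4) dx = 3 - log(256); the area of that piece is -3 + log(256).
∫[log(4),2] (exp(x) - 4) dx = -12 + 8*log(2) + exp(2).
Total area = (-3 + log(256)) + (-12 + 8*log(2) + exp(2)) = -15 + exp(2) + 16*log(2).

-15 + exp(2) + 16*log(2)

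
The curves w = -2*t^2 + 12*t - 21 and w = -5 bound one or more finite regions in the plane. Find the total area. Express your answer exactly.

Set the curves equal: -2*t^2 + 12*t - 21 = -5, so -2*t^2 + 12*t - 16 = 0, which factors as -2*(t - 4)*(t - 2) = 0. The curves meet at t = 2, 4.
On [2, 4], w = -2*t^2 + 12*t - 21 is on top; that piece has area ∫[2,4] (-2*t^2 + 12*t - 16) dt = 8/3.

8/3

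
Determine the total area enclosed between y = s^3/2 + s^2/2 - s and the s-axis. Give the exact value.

The curve meets the s-axis where s^3/2 + s^2/2 - s = 0, i.e. s*(s - 1)*(s + 2)/2 = 0, at s = -2, 0, 1.
On [-2, 0] the curve lies above the axis; ∫[-2,0] (s^3/2 + s^2/2 - s) ds = 4/3, giving area 4/3.
On [0, 1] the curve lies below the axis; ∫[0,1] (s^3/2 + s^2/2 - s) ds = -5/24, giving area 5/24.
Total area = 4/3 + 5/24 = 37/24.

37/24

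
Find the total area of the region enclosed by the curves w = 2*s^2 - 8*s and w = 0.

64/3

Set the curves equal: 2*s^2 - 8*s = 0, so 2*s^2 - 8*s = 0, which factors as 2*s*(s - 4) = 0. The curves meet at s = 0, 4.
On [0, 4], w = 0 is on top; that piece has area ∫[0,4] (-(2*s^2 - 8*s)) ds = 64/3.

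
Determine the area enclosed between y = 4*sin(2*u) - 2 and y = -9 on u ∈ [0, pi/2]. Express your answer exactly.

On [0, pi/2], (4*sin(2*u) - 2) - (-9) = 4*sin(2*u) + 7 is ≥ 0 throughout, so the area is a single integral of |4*sin(2*u) + 7|.
∫[0,pi/2] (4*sin(2*u) + 7) du = 4 + 7*pi/2.

4 + 7*pi/2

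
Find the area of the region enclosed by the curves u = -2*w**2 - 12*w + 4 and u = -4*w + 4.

Both boundary curves give u as a function of w, so integrate with respect to w. Setting them equal: -2*w**2 - 8*w = 0, i.e. -2*w*(w + 4) = 0, so they meet at w = -4, 0.
For w in [-4, 0], u = -2*w**2 - 12*w + 4 is on the right; area = ∫[-4,0] (-2*w**2 - 8*w) dw = 64/3.

64/3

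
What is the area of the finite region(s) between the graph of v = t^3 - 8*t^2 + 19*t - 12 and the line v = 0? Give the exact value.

The curve meets the t-axis where t^3 - 8*t^2 + 19*t - 12 = 0, i.e. (t - 4)*(t - 3)*(t - 1) = 0, at t = 1, 3, 4.
On [1, 3] the curve lies above the axis; ∫[1,3] (t^3 - 8*t^2 + 19*t - 12) dt = 8/3, giving area 8/3.
On [3, 4] the curve lies below the axis; ∫[3,4] (t^3 - 8*t^2 + 19*t - 12) dt = -5/12, giving area 5/12.
Total area = 8/3 + 5/12 = 37/12.

37/12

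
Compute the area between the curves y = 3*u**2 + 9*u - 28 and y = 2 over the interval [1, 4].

The difference (3*u**2 + 9*u - 28) - (2) = 3*u**2 + 9*u - 30 changes sign at u = 2 inside [1, 4], so split the integral there.
∫[1,2] (3*u**2 + 9*u - 30) du = -19/2; the area of that piece is 19/2.
∫[2,4] (3*u**2 + 9*u - 30) du = 50.
Total area = 19/2 + 50 = 119/2.

119/2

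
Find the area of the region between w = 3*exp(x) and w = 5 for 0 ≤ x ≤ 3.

The difference (3*exp(x)) - (5) = 3*exp(x) - 5 changes sign at x = log(5/3) inside [0, 3], so split the integral there.
∫[0,log(5/3)] (3*exp(x) - 5) dx = log(243/3125) + 2; the area of that piece is -2 + log(3125/243).
∫[log(5/3),3] (3*exp(x) - 5) dx = -20 - 5*log(3) + 5*log(5) + 3*exp(3).
Total area = (-2 + log(3125/243)) + (-20 - 5*log(3) + 5*log(5) + 3*exp(3)) = -22 - 10*log(3) + 10*log(5) + 3*exp(3).

-22 - 10*log(3) + 10*log(5) + 3*exp(3)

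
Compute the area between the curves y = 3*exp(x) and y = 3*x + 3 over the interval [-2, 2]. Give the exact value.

-12 - 3*exp(-2) + 3*exp(2)

On [-2, 2], (3*exp(x)) - (3*x + 3) = -3*x + 3*exp(x) - 3 is ≥ 0 throughout, so the area is a single integral of |-3*x + 3*exp(x) - 3|.
∫[-2,2] (-3*x + 3*exp(x) - 3) dx = -12 - 3*exp(-2) + 3*exp(2).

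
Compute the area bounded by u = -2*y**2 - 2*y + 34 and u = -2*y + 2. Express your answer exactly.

512/3

Both boundary curves give u as a function of y, so integrate with respect to y. Setting them equal: -2*y**2 + 32 = 0, i.e. -2*(y - 4)*(y + 4) = 0, so they meet at y = -4, 4.
For y in [-4, 4], u = -2*y**2 - 2*y + 34 is on the right; area = ∫[-4,4] (-2*y**2 + 32) dy = 512/3.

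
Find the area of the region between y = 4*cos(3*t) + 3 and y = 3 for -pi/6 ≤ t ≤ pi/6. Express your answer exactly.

On [-pi/6, pi/6], (4*cos(3*t) + 3) - (3) = 4*cos(3*t) is ≥ 0 throughout, so the area is a single integral of |4*cos(3*t)|.
∫[-pi/6,pi/6] (4*cos(3*t)) dt = 8/3.

8/3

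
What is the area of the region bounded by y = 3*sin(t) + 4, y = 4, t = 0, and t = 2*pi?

The difference (3*sin(t) + 4) - (4) = 3*sin(t) changes sign at t = pi inside [0, 2*pi], so split the integral there.
∫[0,pi] (3*sin(t)) dt = 6.
∫[pi,2*pi] (3*sin(t)) dt = -6; the area of that piece is 6.
Total area = 6 + 6 = 12.

12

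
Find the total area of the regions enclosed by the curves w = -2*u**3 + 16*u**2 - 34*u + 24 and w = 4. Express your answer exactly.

71/3

Set the curves equal: -2*u**3 + 16*u**2 - 34*u + 24 = 4, so -2*u**3 + 16*u**2 - 34*u + 20 = 0, which factors as -2*(u - 5)*(u - 2)*(u - 1) = 0. The curves meet at u = 1, 2, 5.
On [1, 2], w = 4 is on top; that piece has area ∫[1,2] (-(-2*u**3 + 16*u**2 - 34*u + 20)) du = 7/6.
On [2, 5], w = -2*u**3 + 16*u**2 - 34*u + 24 is on top; that piece has area ∫[2,5] (-2*u**3 + 16*u**2 - 34*u + 20) du = 45/2.
Total enclosed area = 7/6 + 45/2 = 71/3.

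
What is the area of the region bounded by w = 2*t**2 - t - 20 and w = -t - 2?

Set the curves equal: 2*t**2 - t - 20 = -t - 2, so 2*t**2 - 18 = 0, which factors as 2*(t - 3)*(t + 3) = 0. The curves meet at t = -3, 3.
On [-3, 3], w = -t - 2 is on top; that piece has area ∫[-3,3] (-(2*t**2 - 18)) dt = 72.

72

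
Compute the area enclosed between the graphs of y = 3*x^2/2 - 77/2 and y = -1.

250

Set the curves equal: 3*x^2/2 - 77/2 = -1, so 3*x^2/2 - 75/2 = 0, which factors as 3*(x - 5)*(x + 5)/2 = 0. The curves meet at x = -5, 5.
On [-5, 5], y = -1 is on top; that piece has area ∫[-5,5] (-(3*x^2/2 - 75/2)) dx = 250.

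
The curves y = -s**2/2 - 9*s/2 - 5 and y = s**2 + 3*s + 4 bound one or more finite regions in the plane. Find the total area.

1/4

Set the curves equal: -s**2/2 - 9*s/2 - 5 = s**2 + 3*s + 4, so -3*s**2/2 - 15*s/2 - 9 = 0, which factors as -3*(s + 2)*(s + 3)/2 = 0. The curves meet at s = -3, -2.
On [-3, -2], y = -s**2/2 - 9*s/2 - 5 is on top; that piece has area ∫[-3,-2] (-3*s**2/2 - 15*s/2 - 9) ds = 1/4.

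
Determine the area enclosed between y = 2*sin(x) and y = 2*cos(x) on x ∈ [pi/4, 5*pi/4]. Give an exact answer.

4*sqrt(2)

On [pi/4, 5*pi/4], (2*sin(x)) - (2*cos(x)) = 2*sin(x) - 2*cos(x) is ≥ 0 throughout, so the area is a single integral of |2*sin(x) - 2*cos(x)|.
∫[pi/4,5*pi/4] (2*sin(x) - 2*cos(x)) dx = 4*sqrt(2).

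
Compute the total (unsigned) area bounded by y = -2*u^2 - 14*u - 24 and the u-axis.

The curve meets the u-axis where -2*u^2 - 14*u - 24 = 0, i.e. -2*(u + 3)*(u + 4) = 0, at u = -4, -3.
On [-4, -3] the curve lies above the axis; ∫[-4,-3] (-2*u^2 - 14*u - 24) du = 1/3, giving area 1/3.

1/3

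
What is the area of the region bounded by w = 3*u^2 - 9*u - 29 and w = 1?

343/2

Set the curves equal: 3*u^2 - 9*u - 29 = 1, so 3*u^2 - 9*u - 30 = 0, which factors as 3*(u - 5)*(u + 2) = 0. The curves meet at u = -2, 5.
On [-2, 5], w = 1 is on top; that piece has area ∫[-2,5] (-(3*u^2 - 9*u - 30)) du = 343/2.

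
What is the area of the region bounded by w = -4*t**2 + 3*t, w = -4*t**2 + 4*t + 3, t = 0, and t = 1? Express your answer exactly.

7/2

On [0, 1], (-4*t**2 + 3*t) - (-4*t**2 + 4*t + 3) = -t - 3 is ≤ 0 throughout, so the area is a single integral of |-t - 3|.
∫[0,1] (-t - 3) dt = -7/2; the area of that piece is 7/2.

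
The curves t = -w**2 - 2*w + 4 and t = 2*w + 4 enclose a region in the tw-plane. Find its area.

Both boundary curves give t as a function of w, so integrate with respect to w. Setting them equal: -w**2 - 4*w = 0, i.e. -w*(w + 4) = 0, so they meet at w = -4, 0.
For w in [-4, 0], t = -w**2 - 2*w + 4 is on the right; area = ∫[-4,0] (-w**2 - 4*w) dw = 32/3.

32/3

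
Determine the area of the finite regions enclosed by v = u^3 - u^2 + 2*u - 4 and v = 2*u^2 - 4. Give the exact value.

1/2

Set the curves equal: u^3 - u^2 + 2*u - 4 = 2*u^2 - 4, so u^3 - 3*u^2 + 2*u = 0, which factors as u*(u - 2)*(u - 1) = 0. The curves meet at u = 0, 1, 2.
On [0, 1], v = u^3 - u^2 + 2*u - 4 is on top; that piece has area ∫[0,1] (u^3 - 3*u^2 + 2*u) du = 1/4.
On [1, 2], v = 2*u^2 - 4 is on top; that piece has area ∫[1,2] (-(u^3 - 3*u^2 + 2*u)) du = 1/4.
Total enclosed area = 1/4 + 1/4 = 1/2.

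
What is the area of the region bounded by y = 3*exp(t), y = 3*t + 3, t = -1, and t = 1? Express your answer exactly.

-6 - 3*exp(-1) + 3*exp(1)

On [-1, 1], (3*exp(t)) - (3*t + 3) = -3*t + 3*exp(t) - 3 is ≥ 0 throughout, so the area is a single integral of |-3*t + 3*exp(t) - 3|.
∫[-1,1] (-3*t + 3*exp(t) - 3) dt = -6 - 3*exp(-1) + 3*exp(1).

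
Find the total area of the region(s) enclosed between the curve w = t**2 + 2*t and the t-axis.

The curve meets the t-axis where t**2 + 2*t = 0, i.e. t*(t + 2) = 0, at t = -2, 0.
On [-2, 0] the curve lies below the axis; ∫[-2,0] (t**2 + 2*t) dt = -4/3, giving area 4/3.

4/3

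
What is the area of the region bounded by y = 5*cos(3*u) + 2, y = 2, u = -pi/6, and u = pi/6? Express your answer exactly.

On [-pi/6, pi/6], (5*cos(3*u) + 2) - (2) = 5*cos(3*u) is ≥ 0 throughout, so the area is a single integral of |5*cos(3*u)|.
∫[-pi/6,pi/6] (5*cos(3*u)) du = 10/3.

10/3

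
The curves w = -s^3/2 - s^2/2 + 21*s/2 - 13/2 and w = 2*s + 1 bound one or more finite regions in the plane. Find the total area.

Set the curves equal: -s^3/2 - s^2/2 + 21*s/2 - 13/2 = 2*s + 1, so -s^3/2 - s^2/2 + 17*s/2 - 15/2 = 0, which factors as -(s - 3)*(s - 1)*(s + 5)/2 = 0. The curves meet at s = -5, 1, 3.
On [-5, 1], w = 2*s + 1 is on top; that piece has area ∫[-5,1] (-(-s^3/2 - s^2/2 + 17*s/2 - 15/2)) ds = 90.
On [1, 3], w = -s^3/2 - s^2/2 + 21*s/2 - 13/2 is on top; that piece has area ∫[1,3] (-s^3/2 - s^2/2 + 17*s/2 - 15/2) ds = 14/3.
Total enclosed area = 90 + 14/3 = 284/3.

284/3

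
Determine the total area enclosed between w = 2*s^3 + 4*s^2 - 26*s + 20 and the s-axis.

1741/6

The curve meets the s-axis where 2*s^3 + 4*s^2 - 26*s + 20 = 0, i.e. 2*(s - 2)*(s - 1)*(s + 5) = 0, at s = -5, 1, 2.
On [-5, 1] the curve lies above the axis; ∫[-5,1] (2*s^3 + 4*s^2 - 26*s + 20) ds = 288, giving area 288.
On [1, 2] the curve lies below the axis; ∫[1,2] (2*s^3 + 4*s^2 - 26*s + 20) ds = -13/6, giving area 13/6.
Total area = 288 + 13/6 = 1741/6.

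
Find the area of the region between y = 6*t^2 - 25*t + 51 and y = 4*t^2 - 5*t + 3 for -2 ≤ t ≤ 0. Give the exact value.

On [-2, 0], (6*t^2 - 25*t + 51) - (4*t^2 - 5*t + 3) = 2*t^2 - 20*t + 48 is ≥ 0 throughout, so the area is a single integral of |2*t^2 - 20*t + 48|.
∫[-2,0] (2*t^2 - 20*t + 48) dt = 424/3.

424/3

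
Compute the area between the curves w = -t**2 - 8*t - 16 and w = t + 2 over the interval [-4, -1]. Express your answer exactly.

The difference (-t**2 - 8*t - 16) - (t + 2) = -t**2 - 9*t - 18 changes sign at t = -3 inside [-4, -1], so split the integral there.
∫[-4,-3] (-t**2 - 9*t - 18) dt = 7/6.
∫[-3,-1] (-t**2 - 9*t - 18) dt = -26/3; the area of that piece is 26/3.
Total area = 7/6 + 26/3 = 59/6.

59/6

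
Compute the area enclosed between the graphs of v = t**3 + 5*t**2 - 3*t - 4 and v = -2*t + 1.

Set the curves equal: t**3 + 5*t**2 - 3*t - 4 = -2*t + 1, so t**3 + 5*t**2 - t - 5 = 0, which factors as (t - 1)*(t + 1)*(t + 5) = 0. The curves meet at t = -5, -1, 1.
On [-5, -1], v = t**3 + 5*t**2 - 3*t - 4 is on top; that piece has area ∫[-5,-1] (t**3 + 5*t**2 - t - 5) dt = 128/3.
On [-1, 1], v = -2*t + 1 is on top; that piece has area ∫[-1,1] (-(t**3 + 5*t**2 - t - 5)) dt = 20/3.
Total enclosed area = 128/3 + 20/3 = 148/3.

148/3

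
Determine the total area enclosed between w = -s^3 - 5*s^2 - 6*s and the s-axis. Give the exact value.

The curve meets the s-axis where -s^3 - 5*s^2 - 6*s = 0, i.e. -s*(s + 2)*(s + 3) = 0, at s = -3, -2, 0.
On [-3, -2] the curve lies below the axis; ∫[-3,-2] (-s^3 - 5*s^2 - 6*s) ds = -5/12, giving area 5/12.
On [-2, 0] the curve lies above the axis; ∫[-2,0] (-s^3 - 5*s^2 - 6*s) ds = 8/3, giving area 8/3.
Total area = 5/12 + 8/3 = 37/12.

37/12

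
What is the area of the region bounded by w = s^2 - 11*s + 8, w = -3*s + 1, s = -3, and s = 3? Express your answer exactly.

The difference (s^2 - 11*s + 8) - (-3*s + 1) = s^2 - 8*s + 7 changes sign at s = 1 inside [-3, 3], so split the integral there.
∫[-3,1] (s^2 - 8*s + 7) ds = 208/3.
∫[1,3] (s^2 - 8*s + 7) ds = -28/3; the area of that piece is 28/3.
Total area = 208/3 + 28/3 = 236/3.

236/3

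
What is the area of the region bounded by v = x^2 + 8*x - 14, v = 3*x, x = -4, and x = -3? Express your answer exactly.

On [-4, -3], (x^2 + 8*x - 14) - (3*x) = x^2 + 5*x - 14 is ≤ 0 throughout, so the area is a single integral of |x^2 + 5*x - 14|.
∫[-4,-3] (x^2 + 5*x - 14) dx = -115/6; the area of that piece is 115/6.

115/6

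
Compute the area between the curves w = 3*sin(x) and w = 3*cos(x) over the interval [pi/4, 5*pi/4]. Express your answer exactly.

On [pi/4, 5*pi/4], (3*sin(x)) - (3*cos(x)) = 3*sin(x) - 3*cos(x) is ≥ 0 throughout, so the area is a single integral of |3*sin(x) - 3*cos(x)|.
∫[pi/4,5*pi/4] (3*sin(x) - 3*cos(x)) dx = 6*sqrt(2).

6*sqrt(2)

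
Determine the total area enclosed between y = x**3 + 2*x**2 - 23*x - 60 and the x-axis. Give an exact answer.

The curve meets the x-axis where x**3 + 2*x**2 - 23*x - 60 = 0, i.e. (x - 5)*(x + 3)*(x + 4) = 0, at x = -4, -3, 5.
On [-4, -3] the curve lies above the axis; ∫[-4,-3] (x**3 + 2*x**2 - 23*x - 60) dx = 17/12, giving area 17/12.
On [-3, 5] the curve lies below the axis; ∫[-3,5] (x**3 + 2*x**2 - 23*x - 60) dx = -1280/3, giving area 1280/3.
Total area = 17/12 + 1280/3 = 5137/12.

5137/12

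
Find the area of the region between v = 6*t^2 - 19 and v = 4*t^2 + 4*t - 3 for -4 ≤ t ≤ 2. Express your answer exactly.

The difference (6*t^2 - 19) - (4*t^2 + 4*t - 3) = 2*t^2 - 4*t - 16 changes sign at t = -2 inside [-4, 2], so split the integral there.
∫[-4,-2] (2*t^2 - 4*t - 16) dt = 88/3.
∫[-2,2] (2*t^2 - 4*t - 16) dt = -160/3; the area of that piece is 160/3.
Total area = 88/3 + 160/3 = 248/3.

248/3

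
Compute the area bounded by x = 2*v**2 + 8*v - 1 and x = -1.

64/3

Both boundary curves give x as a function of v, so integrate with respect to v. Setting them equal: 2*v**2 + 8*v = 0, i.e. 2*v*(v + 4) = 0, so they meet at v = -4, 0.
For v in [-4, 0], x = 2*v**2 + 8*v - 1 is on the left; area = ∫[-4,0] (-(2*v**2 + 8*v)) dv = 64/3.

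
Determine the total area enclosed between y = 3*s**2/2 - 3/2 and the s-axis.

The curve meets the s-axis where 3*s**2/2 - 3/2 = 0, i.e. 3*(s - 1)*(s + 1)/2 = 0, at s = -1, 1.
On [-1, 1] the curve lies below the axis; ∫[-1,1] (3*s**2/2 - 3/2) ds = -2, giving area 2.

2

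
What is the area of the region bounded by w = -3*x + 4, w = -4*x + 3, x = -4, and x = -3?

On [-4, -3], (-3*x + 4) - (-4*x + 3) = x + 1 is ≤ 0 throughout, so the area is a single integral of |x + 1|.
∫[-4,-3] (x + 1) dx = -5/2; the area of that piece is 5/2.

5/2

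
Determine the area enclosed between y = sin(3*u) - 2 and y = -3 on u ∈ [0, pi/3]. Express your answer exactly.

2/3 + pi/3

On [0, pi/3], (sin(3*u) - 2) - (-3) = sin(3*u) + 1 is ≥ 0 throughout, so the area is a single integral of |sin(3*u) + 1|.
∫[0,pi/3] (sin(3*u) + 1) du = 2/3 + pi/3.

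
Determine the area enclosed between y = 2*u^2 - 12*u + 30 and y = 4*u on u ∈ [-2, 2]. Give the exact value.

392/3

On [-2, 2], (2*u^2 - 12*u + 30) - (4*u) = 2*u^2 - 16*u + 30 is ≥ 0 throughout, so the area is a single integral of |2*u^2 - 16*u + 30|.
∫[-2,2] (2*u^2 - 16*u + 30) du = 392/3.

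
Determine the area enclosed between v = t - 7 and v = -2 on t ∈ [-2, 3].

45/2

On [-2, 3], (t - 7) - (-2) = t - 5 is ≤ 0 throughout, so the area is a single integral of |t - 5|.
∫[-2,3] (t - 5) dt = -45/2; the area of that piece is 45/2.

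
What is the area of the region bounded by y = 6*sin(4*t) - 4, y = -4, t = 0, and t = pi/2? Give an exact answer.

The difference (6*sin(4*t) - 4) - (-4) = 6*sin(4*t) changes sign at t = pi/4 inside [0, pi/2], so split the integral there.
∫[0,pi/4] (6*sin(4*t)) dt = 3.
∫[pi/4,pi/2] (6*sin(4*t)) dt = -3; the area of that piece is 3.
Total area = 3 + 3 = 6.

6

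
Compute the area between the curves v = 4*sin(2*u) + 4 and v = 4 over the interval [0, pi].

8

The difference (4*sin(2*u) + 4) - (4) = 4*sin(2*u) changes sign at u = pi/2 inside [0, pi], so split the integral there.
∫[0,pi/2] (4*sin(2*u)) du = 4.
∫[pi/2,pi] (4*sin(2*u)) du = -4; the area of that piece is 4.
Total area = 4 + 4 = 8.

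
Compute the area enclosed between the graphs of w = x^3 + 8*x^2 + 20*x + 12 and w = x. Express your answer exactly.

37/12

Set the curves equal: x^3 + 8*x^2 + 20*x + 12 = x, so x^3 + 8*x^2 + 19*x + 12 = 0, which factors as (x + 1)*(x + 3)*(x + 4) = 0. The curves meet at x = -4, -3, -1.
On [-4, -3], w = x^3 + 8*x^2 + 20*x + 12 is on top; that piece has area ∫[-4,-3] (x^3 + 8*x^2 + 19*x + 12) dx = 5/12.
On [-3, -1], w = x is on top; that piece has area ∫[-3,-1] (-(x^3 + 8*x^2 + 19*x + 12)) dx = 8/3.
Total enclosed area = 5/12 + 8/3 = 37/12.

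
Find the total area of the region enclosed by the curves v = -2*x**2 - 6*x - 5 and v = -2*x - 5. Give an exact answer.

Set the curves equal: -2*x**2 - 6*x - 5 = -2*x - 5, so -2*x**2 - 4*x = 0, which factors as -2*x*(x + 2) = 0. The curves meet at x = -2, 0.
On [-2, 0], v = -2*x**2 - 6*x - 5 is on top; that piece has area ∫[-2,0] (-2*x**2 - 4*x) dx = 8/3.

8/3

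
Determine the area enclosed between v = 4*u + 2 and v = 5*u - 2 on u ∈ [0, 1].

7/2

On [0, 1], (4*u + 2) - (5*u - 2) = -u + 4 is ≥ 0 throughout, so the area is a single integral of |-u + 4|.
∫[0,1] (-u + 4) du = 7/2.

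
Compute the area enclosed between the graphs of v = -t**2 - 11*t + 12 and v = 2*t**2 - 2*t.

Set the curves equal: -t**2 - 11*t + 12 = 2*t**2 - 2*t, so -3*t**2 - 9*t + 12 = 0, which factors as -3*(t - 1)*(t + 4) = 0. The curves meet at t = -4, 1.
On [-4, 1], v = -t**2 - 11*t + 12 is on top; that piece has area ∫[-4,1] (-3*t**2 - 9*t + 12) dt = 125/2.

125/2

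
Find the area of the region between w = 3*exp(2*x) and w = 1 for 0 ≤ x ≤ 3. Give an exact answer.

-9/2 + 3*exp(6)/2

On [0, 3], (3*exp(2*x)) - (1) = 3*exp(2*x) - 1 is ≥ 0 throughout, so the area is a single integral of |3*exp(2*x) - 1|.
∫[0,3] (3*exp(2*x) - 1) dx = -9/2 + 3*exp(6)/2.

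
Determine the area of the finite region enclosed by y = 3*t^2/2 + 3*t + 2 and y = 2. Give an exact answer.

Set the curves equal: 3*t^2/2 + 3*t + 2 = 2, so 3*t^2/2 + 3*t = 0, which factors as 3*t*(t + 2)/2 = 0. The curves meet at t = -2, 0.
On [-2, 0], y = 2 is on top; that piece has area ∫[-2,0] (-(3*t^2/2 + 3*t)) dt = 2.

2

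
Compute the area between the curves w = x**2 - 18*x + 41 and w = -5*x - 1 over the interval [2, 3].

On [2, 3], (x**2 - 18*x + 41) - (-5*x - 1) = x**2 - 13*x + 42 is ≥ 0 throughout, so the area is a single integral of |x**2 - 13*x + 42|.
∫[2,3] (x**2 - 13*x + 42) dx = 95/6.

95/6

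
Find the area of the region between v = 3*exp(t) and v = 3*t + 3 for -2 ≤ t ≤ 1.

On [-2, 1], (3*exp(t)) - (3*t + 3) = -3*t + 3*exp(t) - 3 is ≥ 0 throughout, so the area is a single integral of |-3*t + 3*exp(t) - 3|.
∫[-2,1] (-3*t + 3*exp(t) - 3) dt = -9/2 - 3*exp(-2) + 3*exp(1).

-9/2 - 3*exp(-2) + 3*exp(1)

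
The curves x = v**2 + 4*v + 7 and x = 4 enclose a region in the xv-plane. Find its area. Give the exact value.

4/3

Both boundary curves give x as a function of v, so integrate with respect to v. Setting them equal: v**2 + 4*v + 3 = 0, i.e. (v + 1)*(v + 3) = 0, so they meet at v = -3, -1.
For v in [-3, -1], x = v**2 + 4*v + 7 is on the left; area = ∫[-3,-1] (-(v**2 + 4*v + 3)) dv = 4/3.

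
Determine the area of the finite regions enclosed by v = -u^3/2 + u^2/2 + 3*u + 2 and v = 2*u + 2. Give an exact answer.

37/24

Set the curves equal: -u^3/2 + u^2/2 + 3*u + 2 = 2*u + 2, so -u^3/2 + u^2/2 + u = 0, which factors as -u*(u - 2)*(u + 1)/2 = 0. The curves meet at u = -1, 0, 2.
On [-1, 0], v = 2*u + 2 is on top; that piece has area ∫[-1,0] (-(-u^3/2 + u^2/2 + u)) du = 5/24.
On [0, 2], v = -u^3/2 + u^2/2 + 3*u + 2 is on top; that piece has area ∫[0,2] (-u^3/2 + u^2/2 + u) du = 4/3.
Total enclosed area = 5/24 + 4/3 = 37/24.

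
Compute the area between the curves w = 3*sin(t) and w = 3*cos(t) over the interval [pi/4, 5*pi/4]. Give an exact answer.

On [pi/4, 5*pi/4], (3*sin(t)) - (3*cos(t)) = 3*sin(t) - 3*cos(t) is ≥ 0 throughout, so the area is a single integral of |3*sin(t) - 3*cos(t)|.
∫[pi/4,5*pi/4] (3*sin(t) - 3*cos(t)) dt = 6*sqrt(2).

6*sqrt(2)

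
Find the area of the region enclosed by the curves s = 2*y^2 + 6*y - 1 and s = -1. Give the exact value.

Both boundary curves give s as a function of y, so integrate with respect to y. Setting them equal: 2*y^2 + 6*y = 0, i.e. 2*y*(y + 3) = 0, so they meet at y = -3, 0.
For y in [-3, 0], s = 2*y^2 + 6*y - 1 is on the left; area = ∫[-3,0] (-(2*y^2 + 6*y)) dy = 9.

9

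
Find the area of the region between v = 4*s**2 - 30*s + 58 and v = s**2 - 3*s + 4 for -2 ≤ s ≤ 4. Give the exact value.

The difference (4*s**2 - 30*s + 58) - (s**2 - 3*s + 4) = 3*s**2 - 27*s + 54 changes sign at s = 3 inside [-2, 4], so split the integral there.
∫[-2,3] (3*s**2 - 27*s + 54) ds = 475/2.
∫[3,4] (3*s**2 - 27*s + 54) ds = -7/2; the area of that piece is 7/2.
Total area = 475/2 + 7/2 = 241.

241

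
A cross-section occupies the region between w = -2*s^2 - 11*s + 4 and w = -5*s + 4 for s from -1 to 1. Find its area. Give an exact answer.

The difference (-2*s^2 - 11*s + 4) - (-5*s + 4) = -2*s^2 - 6*s changes sign at s = 0 inside [-1, 1], so split the integral there.
∫[-1,0] (-2*s^2 - 6*s) ds = 7/3.
∫[0,1] (-2*s^2 - 6*s) ds = -11/3; the area of that piece is 11/3.
Total area = 7/3 + 11/3 = 6.

6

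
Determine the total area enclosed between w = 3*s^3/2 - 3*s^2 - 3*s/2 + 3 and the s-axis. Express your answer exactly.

37/8

The curve meets the s-axis where 3*s^3/2 - 3*s^2 - 3*s/2 + 3 = 0, i.e. 3*(s - 2)*(s - 1)*(s + 1)/2 = 0, at s = -1, 1, 2.
On [-1, 1] the curve lies above the axis; ∫[-1,1] (3*s^3/2 - 3*s^2 - 3*s/2 + 3) ds = 4, giving area 4.
On [1, 2] the curve lies below the axis; ∫[1,2] (3*s^3/2 - 3*s^2 - 3*s/2 + 3) ds = -5/8, giving area 5/8.
Total area = 4 + 5/8 = 37/8.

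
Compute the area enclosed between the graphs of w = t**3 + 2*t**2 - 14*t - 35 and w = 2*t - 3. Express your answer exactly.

568/3

Set the curves equal: t**3 + 2*t**2 - 14*t - 35 = 2*t - 3, so t**3 + 2*t**2 - 16*t - 32 = 0, which factors as (t - 4)*(t + 2)*(t + 4) = 0. The curves meet at t = -4, -2, 4.
On [-4, -2], w = t**3 + 2*t**2 - 14*t - 35 is on top; that piece has area ∫[-4,-2] (t**3 + 2*t**2 - 16*t - 32) dt = 28/3.
On [-2, 4], w = 2*t - 3 is on top; that piece has area ∫[-2,4] (-(t**3 + 2*t**2 - 16*t - 32)) dt = 180.
Total enclosed area = 28/3 + 180 = 568/3.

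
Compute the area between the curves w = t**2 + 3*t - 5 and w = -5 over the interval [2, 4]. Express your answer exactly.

On [2, 4], (t**2 + 3*t - 5) - (-5) = t**2 + 3*t is ≥ 0 throughout, so the area is a single integral of |t**2 + 3*t|.
∫[2,4] (t**2 + 3*t) dt = 110/3.

110/3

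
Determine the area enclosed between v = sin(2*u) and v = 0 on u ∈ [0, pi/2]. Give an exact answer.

1

On [0, pi/2], (sin(2*u)) - (0) = sin(2*u) is ≥ 0 throughout, so the area is a single integral of |sin(2*u)|.
∫[0,pi/2] (sin(2*u)) du = 1.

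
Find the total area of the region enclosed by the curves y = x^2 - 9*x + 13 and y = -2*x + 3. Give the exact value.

9/2

Set the curves equal: x^2 - 9*x + 13 = -2*x + 3, so x^2 - 7*x + 10 = 0, which factors as (x - 5)*(x - 2) = 0. The curves meet at x = 2, 5.
On [2, 5], y = -2*x + 3 is on top; that piece has area ∫[2,5] (-(x^2 - 7*x + 10)) dx = 9/2.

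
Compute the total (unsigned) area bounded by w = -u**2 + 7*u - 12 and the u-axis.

1/6

The curve meets the u-axis where -u**2 + 7*u - 12 = 0, i.e. -(u - 4)*(u - 3) = 0, at u = 3, 4.
On [3, 4] the curve lies above the axis; ∫[3,4] (-u**2 + 7*u - 12) du = 1/6, giving area 1/6.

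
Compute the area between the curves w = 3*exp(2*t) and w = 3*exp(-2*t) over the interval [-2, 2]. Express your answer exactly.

-6 + 3*exp(-4) + 3*exp(4)

The difference (3*exp(2*t)) - (3*exp(-2*t)) = 3*exp(2*t) - 3*exp(-2*t) changes sign at t = 0 inside [-2, 2], so split the integral there.
∫[-2,0] (3*exp(2*t) - 3*exp(-2*t)) dt = -3*exp(4)/2 - 3*exp(-4)/2 + 3; the area of that piece is -3 + 3*exp(-4)/2 + 3*exp(4)/2.
∫[0,2] (3*exp(2*t) - 3*exp(-2*t)) dt = -3 + 3*exp(-4)/2 + 3*exp(4)/2.
Total area = (-3 + 3*exp(-4)/2 + 3*exp(4)/2) + (-3 + 3*exp(-4)/2 + 3*exp(4)/2) = -6 + 3*exp(-4) + 3*exp(4).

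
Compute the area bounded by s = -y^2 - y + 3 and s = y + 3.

4/3

Both boundary curves give s as a function of y, so integrate with respect to y. Setting them equal: -y^2 - 2*y = 0, i.e. -y*(y + 2) = 0, so they meet at y = -2, 0.
For y in [-2, 0], s = -y^2 - y + 3 is on the right; area = ∫[-2,0] (-y^2 - 2*y) dy = 4/3.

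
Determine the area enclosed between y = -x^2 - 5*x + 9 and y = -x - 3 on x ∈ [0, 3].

The difference (-x^2 - 5*x + 9) - (-x - 3) = -x^2 - 4*x + 12 changes sign at x = 2 inside [0, 3], so split the integral there.
∫[0,2] (-x^2 - 4*x + 12) dx = 40/3.
∫[2,3] (-x^2 - 4*x + 12) dx = -13/3; the area of that piece is 13/3.
Total area = 40/3 + 13/3 = 53/3.

53/3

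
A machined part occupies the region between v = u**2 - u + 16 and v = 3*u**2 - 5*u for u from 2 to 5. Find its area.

76/3

The difference (u**2 - u + 16) - (3*u**2 - 5*u) = -2*u**2 + 4*u + 16 changes sign at u = 4 inside [2, 5], so split the integral there.
∫[2,4] (-2*u**2 + 4*u + 16) du = 56/3.
∫[4,5] (-2*u**2 + 4*u + 16) du = -20/3; the area of that piece is 20/3.
Total area = 56/3 + 20/3 = 76/3.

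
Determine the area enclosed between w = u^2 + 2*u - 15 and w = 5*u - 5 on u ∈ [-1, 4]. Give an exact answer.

305/6

On [-1, 4], (u^2 + 2*u - 15) - (5*u - 5) = u^2 - 3*u - 10 is ≤ 0 throughout, so the area is a single integral of |u^2 - 3*u - 10|.
∫[-1,4] (u^2 - 3*u - 10) du = -305/6; the area of that piece is 305/6.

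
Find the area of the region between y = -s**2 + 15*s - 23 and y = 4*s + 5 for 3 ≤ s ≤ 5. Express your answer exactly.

The difference (-s**2 + 15*s - 23) - (4*s + 5) = -s**2 + 11*s - 28 changes sign at s = 4 inside [3, 5], so split the integral there.
∫[3,4] (-s**2 + 11*s - 28) ds = -11/6; the area of that piece is 11/6.
∫[4,5] (-s**2 + 11*s - 28) ds = 7/6.
Total area = 11/6 + 7/6 = 3.

3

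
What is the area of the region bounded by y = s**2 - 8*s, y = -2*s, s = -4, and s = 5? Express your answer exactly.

308/3

The difference (s**2 - 8*s) - (-2*s) = s**2 - 6*s changes sign at s = 0 inside [-4, 5], so split the integral there.
∫[-4,0] (s**2 - 6*s) ds = 208/3.
∫[0,5] (s**2 - 6*s) ds = -100/3; the area of that piece is 100/3.
Total area = 208/3 + 100/3 = 308/3.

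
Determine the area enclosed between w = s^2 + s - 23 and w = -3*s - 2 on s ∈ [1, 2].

38/3

On [1, 2], (s^2 + s - 23) - (-3*s - 2) = s^2 + 4*s - 21 is ≤ 0 throughout, so the area is a single integral of |s^2 + 4*s - 21|.
∫[1,2] (s^2 + 4*s - 21) ds = -38/3; the area of that piece is 38/3.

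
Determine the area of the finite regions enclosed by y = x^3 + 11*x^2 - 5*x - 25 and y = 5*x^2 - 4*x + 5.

Set the curves equal: x^3 + 11*x^2 - 5*x - 25 = 5*x^2 - 4*x + 5, so x^3 + 6*x^2 - x - 30 = 0, which factors as (x - 2)*(x + 3)*(x + 5) = 0. The curves meet at x = -5, -3, 2.
On [-5, -3], y = x^3 + 11*x^2 - 5*x - 25 is on top; that piece has area ∫[-5,-3] (x^3 + 6*x^2 - x - 30) dx = 8.
On [-3, 2], y = 5*x^2 - 4*x + 5 is on top; that piece has area ∫[-3,2] (-(x^3 + 6*x^2 - x - 30)) dx = 375/4.
Total enclosed area = 8 + 375/4 = 407/4.

407/4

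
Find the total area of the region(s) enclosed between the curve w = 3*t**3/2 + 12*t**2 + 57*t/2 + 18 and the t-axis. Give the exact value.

The curve meets the t-axis where 3*t**3/2 + 12*t**2 + 57*t/2 + 18 = 0, i.e. 3*(t + 1)*(t + 3)*(t + 4)/2 = 0, at t = -4, -3, -1.
On [-4, -3] the curve lies above the axis; ∫[-4,-3] (3*t**3/2 + 12*t**2 + 57*t/2 + 18) dt = 5/8, giving area 5/8.
On [-3, -1] the curve lies below the axis; ∫[-3,-1] (3*t**3/2 + 12*t**2 + 57*t/2 + 18) dt = -4, giving area 4.
Total area = 5/8 + 4 = 37/8.

37/8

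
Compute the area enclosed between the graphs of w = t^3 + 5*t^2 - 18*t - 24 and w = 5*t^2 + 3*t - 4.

999/4

Set the curves equal: t^3 + 5*t^2 - 18*t - 24 = 5*t^2 + 3*t - 4, so t^3 - 21*t - 20 = 0, which factors as (t - 5)*(t + 1)*(t + 4) = 0. The curves meet at t = -4, -1, 5.
On [-4, -1], w = t^3 + 5*t^2 - 18*t - 24 is on top; that piece has area ∫[-4,-1] (t^3 - 21*t - 20) dt = 135/4.
On [-1, 5], w = 5*t^2 + 3*t - 4 is on top; that piece has area ∫[-1,5] (-(t^3 - 21*t - 20)) dt = 216.
Total enclosed area = 135/4 + 216 = 999/4.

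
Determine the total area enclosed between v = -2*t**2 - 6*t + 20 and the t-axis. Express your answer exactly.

The curve meets the t-axis where -2*t**2 - 6*t + 20 = 0, i.e. -2*(t - 2)*(t + 5) = 0, at t = -5, 2.
On [-5, 2] the curve lies above the axis; ∫[-5,2] (-2*t**2 - 6*t + 20) dt = 343/3, giving area 343/3.

343/3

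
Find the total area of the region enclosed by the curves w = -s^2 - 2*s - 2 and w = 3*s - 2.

Set the curves equal: -s^2 - 2*s - 2 = 3*s - 2, so -s^2 - 5*s = 0, which factors as -s*(s + 5) = 0. The curves meet at s = -5, 0.
On [-5, 0], w = -s^2 - 2*s - 2 is on top; that piece has area ∫[-5,0] (-s^2 - 5*s) ds = 125/6.

125/6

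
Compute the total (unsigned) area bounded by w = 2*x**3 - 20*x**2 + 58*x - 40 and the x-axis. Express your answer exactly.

71/3

The curve meets the x-axis where 2*x**3 - 20*x**2 + 58*x - 40 = 0, i.e. 2*(x - 5)*(x - 4)*(x - 1) = 0, at x = 1, 4, 5.
On [1, 4] the curve lies above the axis; ∫[1,4] (2*x**3 - 20*x**2 + 58*x - 40) dx = 45/2, giving area 45/2.
On [4, 5] the curve lies below the axis; ∫[4,5] (2*x**3 - 20*x**2 + 58*x - 40) dx = -7/6, giving area 7/6.
Total area = 45/2 + 7/6 = 71/3.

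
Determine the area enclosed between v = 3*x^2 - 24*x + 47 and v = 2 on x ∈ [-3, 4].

326

The difference (3*x^2 - 24*x + 47) - (2) = 3*x^2 - 24*x + 45 changes sign at x = 3 inside [-3, 4], so split the integral there.
∫[-3,3] (3*x^2 - 24*x + 45) dx = 324.
∫[3,4] (3*x^2 - 24*x + 45) dx = -2; the area of that piece is 2.
Total area = 324 + 2 = 326.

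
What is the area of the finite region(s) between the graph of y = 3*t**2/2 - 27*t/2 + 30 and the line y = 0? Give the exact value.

1/4

The curve meets the t-axis where 3*t**2/2 - 27*t/2 + 30 = 0, i.e. 3*(t - 5)*(t - 4)/2 = 0, at t = 4, 5.
On [4, 5] the curve lies below the axis; ∫[4,5] (3*t**2/2 - 27*t/2 + 30) dt = -1/4, giving area 1/4.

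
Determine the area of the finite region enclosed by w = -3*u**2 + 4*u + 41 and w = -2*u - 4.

Set the curves equal: -3*u**2 + 4*u + 41 = -2*u - 4, so -3*u**2 + 6*u + 45 = 0, which factors as -3*(u - 5)*(u + 3) = 0. The curves meet at u = -3, 5.
On [-3, 5], w = -3*u**2 + 4*u + 41 is on top; that piece has area ∫[-3,5] (-3*u**2 + 6*u + 45) du = 256.

256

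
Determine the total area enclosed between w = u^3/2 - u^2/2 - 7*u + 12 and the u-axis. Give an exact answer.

The curve meets the u-axis where u^3/2 - u^2/2 - 7*u + 12 = 0, i.e. (u - 3)*(u - 2)*(u + 4)/2 = 0, at u = -4, 2, 3.
On [-4, 2] the curve lies above the axis; ∫[-4,2] (u^3/2 - u^2/2 - 7*u + 12) du = 72, giving area 72.
On [2, 3] the curve lies below the axis; ∫[2,3] (u^3/2 - u^2/2 - 7*u + 12) du = -13/24, giving area 13/24.
Total area = 72 + 13/24 = 1741/24.

1741/24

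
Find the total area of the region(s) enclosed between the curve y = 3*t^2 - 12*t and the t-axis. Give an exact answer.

The curve meets the t-axis where 3*t^2 - 12*t = 0, i.e. 3*t*(t - 4) = 0, at t = 0, 4.
On [0, 4] the curve lies below the axis; ∫[0,4] (3*t^2 - 12*t) dt = -32, giving area 32.

32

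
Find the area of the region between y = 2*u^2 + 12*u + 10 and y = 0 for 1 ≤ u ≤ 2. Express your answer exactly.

On [1, 2], (2*u^2 + 12*u + 10) - (0) = 2*u^2 + 12*u + 10 is ≥ 0 throughout, so the area is a single integral of |2*u^2 + 12*u + 10|.
∫[1,2] (2*u^2 + 12*u + 10) du = 98/3.

98/3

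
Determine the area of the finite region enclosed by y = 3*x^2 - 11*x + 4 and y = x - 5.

4

Set the curves equal: 3*x^2 - 11*x + 4 = x - 5, so 3*x^2 - 12*x + 9 = 0, which factors as 3*(x - 3)*(x - 1) = 0. The curves meet at x = 1, 3.
On [1, 3], y = x - 5 is on top; that piece has area ∫[1,3] (-(3*x^2 - 12*x + 9)) dx = 4.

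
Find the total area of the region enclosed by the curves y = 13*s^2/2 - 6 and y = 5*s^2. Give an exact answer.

16

Set the curves equal: 13*s^2/2 - 6 = 5*s^2, so 3*s^2/2 - 6 = 0, which factors as 3*(s - 2)*(s + 2)/2 = 0. The curves meet at s = -2, 2.
On [-2, 2], y = 5*s^2 is on top; that piece has area ∫[-2,2] (-(3*s^2/2 - 6)) ds = 16.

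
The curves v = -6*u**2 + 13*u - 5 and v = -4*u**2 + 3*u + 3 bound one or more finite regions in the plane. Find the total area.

9

Set the curves equal: -6*u**2 + 13*u - 5 = -4*u**2 + 3*u + 3, so -2*u**2 + 10*u - 8 = 0, which factors as -2*(u - 4)*(u - 1) = 0. The curves meet at u = 1, 4.
On [1, 4], v = -6*u**2 + 13*u - 5 is on top; that piece has area ∫[1,4] (-2*u**2 + 10*u - 8) du = 9.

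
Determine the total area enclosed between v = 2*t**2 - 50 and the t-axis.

1000/3

The curve meets the t-axis where 2*t**2 - 50 = 0, i.e. 2*(t - 5)*(t + 5) = 0, at t = -5, 5.
On [-5, 5] the curve lies below the axis; ∫[-5,5] (2*t**2 - 50) dt = -1000/3, giving area 1000/3.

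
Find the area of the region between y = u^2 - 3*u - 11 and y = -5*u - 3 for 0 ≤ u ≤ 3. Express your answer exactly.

The difference (u^2 - 3*u - 11) - (-5*u - 3) = u^2 + 2*u - 8 changes sign at u = 2 inside [0, 3], so split the integral there.
∫[0,2] (u^2 + 2*u - 8) du = -28/3; the area of that piece is 28/3.
∫[2,3] (u^2 + 2*u - 8) du = 10/3.
Total area = 28/3 + 10/3 = 38/3.

38/3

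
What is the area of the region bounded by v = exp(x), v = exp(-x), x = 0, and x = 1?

-2 + exp(-1) + exp(1)

On [0, 1], (exp(x)) - (exp(-x)) = exp(x) - exp(-x) is ≥ 0 throughout, so the area is a single integral of |exp(x) - exp(-x)|.
∫[0,1] (exp(x) - exp(-x)) dx = -2 + exp(-1) + exp(1).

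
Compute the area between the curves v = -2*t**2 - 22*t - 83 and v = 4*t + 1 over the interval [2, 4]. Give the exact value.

1084/3

On [2, 4], (-2*t**2 - 22*t - 83) - (4*t + 1) = -2*t**2 - 26*t - 84 is ≤ 0 throughout, so the area is a single integral of |-2*t**2 - 26*t - 84|.
∫[2,4] (-2*t**2 - 26*t - 84) dt = -1084/3; the area of that piece is 1084/3.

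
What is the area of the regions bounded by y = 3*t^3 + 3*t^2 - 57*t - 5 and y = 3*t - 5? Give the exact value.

Set the curves equal: 3*t^3 + 3*t^2 - 57*t - 5 = 3*t - 5, so 3*t^3 + 3*t^2 - 60*t = 0, which factors as 3*t*(t - 4)*(t + 5) = 0. The curves meet at t = -5, 0, 4.
On [-5, 0], y = 3*t^3 + 3*t^2 - 57*t - 5 is on top; that piece has area ∫[-5,0] (3*t^3 + 3*t^2 - 60*t) dt = 1625/4.
On [0, 4], y = 3*t - 5 is on top; that piece has area ∫[0,4] (-(3*t^3 + 3*t^2 - 60*t)) dt = 224.
Total enclosed area = 1625/4 + 224 = 2521/4.

2521/4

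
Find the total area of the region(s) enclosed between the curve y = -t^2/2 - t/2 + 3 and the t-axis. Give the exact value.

The curve meets the t-axis where -t^2/2 - t/2 + 3 = 0, i.e. -(t - 2)*(t + 3)/2 = 0, at t = -3, 2.
On [-3, 2] the curve lies above the axis; ∫[-3,2] (-t^2/2 - t/2 + 3) dt = 125/12, giving area 125/12.

125/12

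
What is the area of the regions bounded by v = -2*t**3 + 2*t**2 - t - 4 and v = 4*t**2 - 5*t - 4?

37/6

Set the curves equal: -2*t**3 + 2*t**2 - t - 4 = 4*t**2 - 5*t - 4, so -2*t**3 - 2*t**2 + 4*t = 0, which factors as -2*t*(t - 1)*(t + 2) = 0. The curves meet at t = -2, 0, 1.
On [-2, 0], v = 4*t**2 - 5*t - 4 is on top; that piece has area ∫[-2,0] (-(-2*t**3 - 2*t**2 + 4*t)) dt = 16/3.
On [0, 1], v = -2*t**3 + 2*t**2 - t - 4 is on top; that piece has area ∫[0,1] (-2*t**3 - 2*t**2 + 4*t) dt = 5/6.
Total enclosed area = 16/3 + 5/6 = 37/6.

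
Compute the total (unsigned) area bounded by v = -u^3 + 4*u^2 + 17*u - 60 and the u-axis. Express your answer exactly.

3901/12

The curve meets the u-axis where -u^3 + 4*u^2 + 17*u - 60 = 0, i.e. -(u - 5)*(u - 3)*(u + 4) = 0, at u = -4, 3, 5.
On [-4, 3] the curve lies below the axis; ∫[-4,3] (-u^3 + 4*u^2 + 17*u - 60) du = -3773/12, giving area 3773/12.
On [3, 5] the curve lies above the axis; ∫[3,5] (-u^3 + 4*u^2 + 17*u - 60) du = 32/3, giving area 32/3.
Total area = 3773/12 + 32/3 = 3901/12.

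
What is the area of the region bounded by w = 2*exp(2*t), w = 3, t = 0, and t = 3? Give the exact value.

The difference (2*exp(2*t)) - (3) = 2*exp(2*t) - 3 changes sign at t = -log(2)/2 + log(3)/2 inside [0, 3], so split the integral there.
∫[0,-log(2)/2 + log(3)/2] (2*exp(2*t) - 3) dt = log(2*sqrt(6)/9) + 1/2; the area of that piece is -1/2 + log(3*sqrt(6)/4).
∫[-log(2)/2 + log(3)/2,3] (2*exp(2*t) - 3) dt = -21/2 - 3*log(2)/2 + 3*log(3)/2 + exp(6).
Total area = (-1/2 + log(3*sqrt(6)/4)) + (-21/2 - 3*log(2)/2 + 3*log(3)/2 + exp(6)) = -11 - 7*log(2)/2 + log(6)/2 + 5*log(3)/2 + exp(6).

-11 - 7*log(2)/2 + log(6)/2 + 5*log(3)/2 + exp(6)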